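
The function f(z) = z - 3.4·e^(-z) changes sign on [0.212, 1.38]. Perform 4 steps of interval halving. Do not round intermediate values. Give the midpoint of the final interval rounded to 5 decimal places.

f(0.212000) = -2.538480, f(1.380000) = 0.524633 (opposite signs)
step 1: m = 0.796000, f(m) = -0.737842 < 0 → root in [0.796000, 1.380000]
step 2: m = 1.088000, f(m) = -0.057425 < 0 → root in [1.088000, 1.380000]
step 3: m = 1.234000, f(m) = 0.244172 > 0 → root in [1.088000, 1.234000]
step 4: m = 1.161000, f(m) = 0.096212 > 0 → root in [1.088000, 1.161000]
Midpoint of [1.088000, 1.161000] = 1.124500

1.12450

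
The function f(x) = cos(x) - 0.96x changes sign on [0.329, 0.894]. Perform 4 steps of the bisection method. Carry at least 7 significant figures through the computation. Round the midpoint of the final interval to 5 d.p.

0.77041

f(0.329000) = 0.630526, f(0.894000) = -0.231941 (opposite signs)
step 1: m = 0.611500, f(m) = 0.231748 > 0 → root in [0.611500, 0.894000]
step 2: m = 0.752750, f(m) = 0.007172 > 0 → root in [0.752750, 0.894000]
step 3: m = 0.823375, f(m) = -0.110690 < 0 → root in [0.752750, 0.823375]
step 4: m = 0.788062, f(m) = -0.051320 < 0 → root in [0.752750, 0.788062]
Midpoint of [0.752750, 0.788062] = 0.770406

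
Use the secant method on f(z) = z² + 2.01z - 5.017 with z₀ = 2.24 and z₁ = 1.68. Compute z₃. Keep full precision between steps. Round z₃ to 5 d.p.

1.45136

f(z_0) = 4.503000, f(z_1) = 1.182200
z_2 = 1.680000 - (1.182200)·(1.680000 - 2.240000)/(1.182200 - (4.503000)) = 1.480641; f(z_2) = 0.151385
z_3 = 1.480641 - (0.151385)·(1.480641 - 1.680000)/(0.151385 - (1.182200)) = 1.451363; f(z_3) = 0.006694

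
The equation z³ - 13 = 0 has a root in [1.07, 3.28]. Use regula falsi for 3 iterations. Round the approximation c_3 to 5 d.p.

f(1.070000) = -11.774957, f(3.280000) = 22.287552
step 1: c = 1.833968, f(c) = -6.831565 < 0 → new bracket [1.833968, 3.280000]
step 2: c = 2.173218, f(c) = -2.736163 < 0 → new bracket [2.173218, 3.280000]
step 3: c = 2.294236, f(c) = -0.924239 < 0 → new bracket [2.294236, 3.280000]

2.29424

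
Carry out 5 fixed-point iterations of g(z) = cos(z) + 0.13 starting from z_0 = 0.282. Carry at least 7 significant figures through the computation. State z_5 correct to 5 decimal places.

0.89247

z_1 = g(0.282000) = 1.090501
z_2 = g(1.090501) = 0.592041
z_3 = g(0.592041) = 0.959803
z_4 = g(0.959803) = 0.703681
z_5 = g(0.703681) = 0.892466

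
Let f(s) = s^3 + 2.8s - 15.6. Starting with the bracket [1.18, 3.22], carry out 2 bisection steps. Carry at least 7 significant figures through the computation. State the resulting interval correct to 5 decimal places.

f(1.180000) = -10.652968, f(3.220000) = 26.802248 (opposite signs)
step 1: m = 2.200000, f(m) = 1.208000 > 0 → root in [1.180000, 2.200000]
step 2: m = 1.690000, f(m) = -6.041191 < 0 → root in [1.690000, 2.200000]

[1.69000, 2.20000]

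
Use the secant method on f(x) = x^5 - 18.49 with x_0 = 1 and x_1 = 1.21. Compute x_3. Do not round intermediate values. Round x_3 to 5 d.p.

1.29505

Secant update: x_(k+1) = x_k − f(x_k)·(x_k − x_(k-1))/(f(x_k) − f(x_(k-1))).
f(x_0) = -17.490000, f(x_1) = -15.896258
x_2 = 1.210000 - (-15.896258)·(1.210000 - 1.000000)/(-15.896258 - (-17.490000)) = 3.304576; f(x_2) = 375.584619
x_3 = 3.304576 - (375.584619)·(3.304576 - 1.210000)/(375.584619 - (-15.896258)) = 1.295051; f(x_3) = -14.847206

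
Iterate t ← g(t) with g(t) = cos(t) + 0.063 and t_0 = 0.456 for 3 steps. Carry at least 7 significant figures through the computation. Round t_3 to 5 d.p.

0.86757

t_1 = g(0.456000) = 0.960821
t_2 = g(0.960821) = 0.635847
t_3 = g(0.635847) = 0.867569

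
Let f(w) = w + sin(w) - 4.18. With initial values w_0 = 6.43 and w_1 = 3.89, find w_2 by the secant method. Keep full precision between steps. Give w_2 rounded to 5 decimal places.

4.62216

Secant update: w_(k+1) = w_k − f(w_k)·(w_k − w_(k-1))/(f(w_k) − f(w_(k-1))).
f(w_0) = 2.396288, f(w_1) = -0.970473
w_2 = 3.890000 - (-0.970473)·(3.890000 - 6.430000)/(-0.970473 - (2.396288)) = 4.622158; f(w_2) = -0.553774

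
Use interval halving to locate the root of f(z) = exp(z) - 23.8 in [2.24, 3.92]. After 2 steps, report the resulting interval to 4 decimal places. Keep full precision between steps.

f(2.240000) = -14.406669, f(3.920000) = 26.600445 (opposite signs)
step 1: m = 3.080000, f(m) = -2.041598 < 0 → root in [3.080000, 3.920000]
step 2: m = 3.500000, f(m) = 9.315452 > 0 → root in [3.080000, 3.500000]

[3.0800, 3.5000]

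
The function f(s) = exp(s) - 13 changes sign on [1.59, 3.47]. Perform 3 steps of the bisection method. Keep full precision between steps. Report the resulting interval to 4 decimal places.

[2.5300, 2.7650]

f(1.590000) = -8.096251, f(3.470000) = 19.136742 (opposite signs)
step 1: m = 2.530000, f(m) = -0.446494 < 0 → root in [2.530000, 3.470000]
step 2: m = 3.000000, f(m) = 7.085537 > 0 → root in [2.530000, 3.000000]
step 3: m = 2.765000, f(m) = 2.879040 > 0 → root in [2.530000, 2.765000]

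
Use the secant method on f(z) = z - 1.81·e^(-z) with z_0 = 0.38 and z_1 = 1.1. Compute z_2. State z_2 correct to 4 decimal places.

f(z_0) = -0.857789, f(z_1) = 0.497503
z_2 = 1.100000 - (0.497503)·(1.100000 - 0.380000)/(0.497503 - (-0.857789)) = 0.835701; f(z_2) = 0.050939

0.8357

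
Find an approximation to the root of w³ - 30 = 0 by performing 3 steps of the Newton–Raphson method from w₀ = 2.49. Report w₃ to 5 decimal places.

3.10725

f'(w) = 3w²
w_0 = 2.490000: f = -14.561751, f' = 18.600300 → w_1 = 2.490000 - (-14.561751)/(18.600300) = 3.272877
w_1 = 3.272877: f = 5.058161, f' = 32.135176 → w_2 = 3.272877 - (5.058161)/(32.135176) = 3.115475
w_2 = 3.115475: f = 0.239363, f' = 29.118545 → w_3 = 3.115475 - (0.239363)/(29.118545) = 3.107254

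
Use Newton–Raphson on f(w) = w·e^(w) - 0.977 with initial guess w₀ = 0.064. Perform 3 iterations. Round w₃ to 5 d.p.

0.56189

Newton update: w ← w − f(w)/f'(w).
f'(w) = (w + 1)·e^(w)
w_0 = 0.064000: f = -0.908770, f' = 1.134322 → w_1 = 0.064000 - (-0.908770)/(1.134322) = 0.865157
w_1 = 0.865157: f = 1.078075, f' = 4.430454 → w_2 = 0.865157 - (1.078075)/(4.430454) = 0.621824
w_2 = 0.621824: f = 0.181036, f' = 3.020358 → w_3 = 0.621824 - (0.181036)/(3.020358) = 0.561885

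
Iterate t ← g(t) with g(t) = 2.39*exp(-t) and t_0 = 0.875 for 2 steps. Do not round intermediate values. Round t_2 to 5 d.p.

0.88249

t_1 = g(0.875000) = 0.996300
t_2 = g(0.996300) = 0.882491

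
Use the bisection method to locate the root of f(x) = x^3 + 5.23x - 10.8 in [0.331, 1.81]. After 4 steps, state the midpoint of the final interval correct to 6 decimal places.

f(0.331000) = -9.032605, f(1.810000) = 4.596041 (opposite signs)
step 1: m = 1.070500, f(m) = -3.974524 < 0 → root in [1.070500, 1.810000]
step 2: m = 1.440250, f(m) = -0.279953 < 0 → root in [1.440250, 1.810000]
step 3: m = 1.625125, f(m) = 1.991410 > 0 → root in [1.440250, 1.625125]
step 4: m = 1.532688, f(m) = 0.816439 > 0 → root in [1.440250, 1.532688]
Midpoint of [1.440250, 1.532688] = 1.486469

1.486469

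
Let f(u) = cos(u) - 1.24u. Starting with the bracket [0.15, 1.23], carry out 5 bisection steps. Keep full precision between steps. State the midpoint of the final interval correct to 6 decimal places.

0.639375

f(0.150000) = 0.802771, f(1.230000) = -1.190962 (opposite signs)
step 1: m = 0.690000, f(m) = -0.084354 < 0 → root in [0.150000, 0.690000]
step 2: m = 0.420000, f(m) = 0.392289 > 0 → root in [0.420000, 0.690000]
step 3: m = 0.555000, f(m) = 0.161700 > 0 → root in [0.555000, 0.690000]
step 4: m = 0.622500, f(m) = 0.040523 > 0 → root in [0.622500, 0.690000]
step 5: m = 0.656250, f(m) = -0.021464 < 0 → root in [0.622500, 0.656250]
Midpoint of [0.622500, 0.656250] = 0.639375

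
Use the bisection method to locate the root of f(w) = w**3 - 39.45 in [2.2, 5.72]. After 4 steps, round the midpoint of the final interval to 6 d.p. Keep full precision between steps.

3.410000

f(2.200000) = -28.802000, f(5.720000) = 147.699248 (opposite signs)
step 1: m = 3.960000, f(m) = 22.649136 > 0 → root in [2.200000, 3.960000]
step 2: m = 3.080000, f(m) = -10.231888 < 0 → root in [3.080000, 3.960000]
step 3: m = 3.520000, f(m) = 4.164208 > 0 → root in [3.080000, 3.520000]
step 4: m = 3.300000, f(m) = -3.513000 < 0 → root in [3.300000, 3.520000]
Midpoint of [3.300000, 3.520000] = 3.410000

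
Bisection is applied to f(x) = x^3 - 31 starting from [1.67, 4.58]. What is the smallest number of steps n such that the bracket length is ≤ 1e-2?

9

Initial width b − a = 4.58 − 1.67 = 2.910000.
After n steps the width is (b−a)/2^n; need (b−a)/2^n ≤ 1e-2.
So n ≥ log₂(2.910000/1e-2) = log₂(291.0000) ≈ 8.1849.
Hence n = 9.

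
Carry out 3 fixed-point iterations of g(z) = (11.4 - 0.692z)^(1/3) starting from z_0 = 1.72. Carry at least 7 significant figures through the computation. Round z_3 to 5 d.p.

2.14825

z_1 = g(1.720000) = 2.169394
z_2 = g(2.169394) = 2.147141
z_3 = g(2.147141) = 2.148254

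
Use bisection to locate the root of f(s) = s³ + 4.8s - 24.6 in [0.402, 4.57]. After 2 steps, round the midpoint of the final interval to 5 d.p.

1.96500

f(0.402000) = -22.605435, f(4.570000) = 92.779993 (opposite signs)
step 1: m = 2.486000, f(m) = 2.696767 > 0 → root in [0.402000, 2.486000]
step 2: m = 1.444000, f(m) = -14.657864 < 0 → root in [1.444000, 2.486000]
Midpoint of [1.444000, 2.486000] = 1.965000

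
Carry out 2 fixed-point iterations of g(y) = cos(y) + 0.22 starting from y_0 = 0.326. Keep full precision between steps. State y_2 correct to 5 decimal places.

0.61261

y_1 = g(0.326000) = 1.167331
y_2 = g(1.167331) = 0.612608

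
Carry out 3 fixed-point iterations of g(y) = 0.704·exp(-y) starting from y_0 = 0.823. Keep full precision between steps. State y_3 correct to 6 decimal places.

y_1 = g(0.823000) = 0.309135
y_2 = g(0.309135) = 0.516793
y_3 = g(0.516793) = 0.419887

0.419887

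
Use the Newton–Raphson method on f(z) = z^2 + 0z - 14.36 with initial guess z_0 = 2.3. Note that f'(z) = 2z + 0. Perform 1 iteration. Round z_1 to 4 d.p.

4.2717

Newton update: z ← z − f(z)/f'(z).
z_0 = 2.300000: f = -9.070000, f' = 4.600000 → z_1 = 2.300000 - (-9.070000)/(4.600000) = 4.271739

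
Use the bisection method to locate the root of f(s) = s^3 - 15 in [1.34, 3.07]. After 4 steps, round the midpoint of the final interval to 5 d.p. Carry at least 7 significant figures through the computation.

2.47531

f(1.340000) = -12.593896, f(3.070000) = 13.934443 (opposite signs)
step 1: m = 2.205000, f(m) = -4.279235 < 0 → root in [2.205000, 3.070000]
step 2: m = 2.637500, f(m) = 3.347521 > 0 → root in [2.205000, 2.637500]
step 3: m = 2.421250, f(m) = -0.805539 < 0 → root in [2.421250, 2.637500]
step 4: m = 2.529375, f(m) = 1.182278 > 0 → root in [2.421250, 2.529375]
Midpoint of [2.421250, 2.529375] = 2.475313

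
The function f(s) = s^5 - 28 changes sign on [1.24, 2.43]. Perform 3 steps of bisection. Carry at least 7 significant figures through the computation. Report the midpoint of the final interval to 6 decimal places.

f(1.240000) = -25.068375, f(2.430000) = 56.728861 (opposite signs)
step 1: m = 1.835000, f(m) = -7.194395 < 0 → root in [1.835000, 2.430000]
step 2: m = 2.132500, f(m) = 16.100671 > 0 → root in [1.835000, 2.132500]
step 3: m = 1.983750, f(m) = 2.720954 > 0 → root in [1.835000, 1.983750]
Midpoint of [1.835000, 1.983750] = 1.909375

1.909375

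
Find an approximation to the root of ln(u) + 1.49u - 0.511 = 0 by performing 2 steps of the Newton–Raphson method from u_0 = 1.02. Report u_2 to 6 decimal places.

f'(u) = 1/u + 1.49
u_0 = 1.020000: f = 1.028603, f' = 2.470392 → u_1 = 1.020000 - (1.028603)/(2.470392) = 0.603628
u_1 = 0.603628: f = -0.116392, f' = 3.146650 → u_2 = 0.603628 - (-0.116392)/(3.146650) = 0.640617

0.640617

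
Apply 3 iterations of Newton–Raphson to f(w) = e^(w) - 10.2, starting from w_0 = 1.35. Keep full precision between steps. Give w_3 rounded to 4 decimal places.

2.3381

f'(w) = e^(w)
w_0 = 1.350000: f = -6.342574, f' = 3.857426 → w_1 = 1.350000 - (-6.342574)/(3.857426) = 2.994251
w_1 = 2.994251: f = 9.770390, f' = 19.970390 → w_2 = 2.994251 - (9.770390)/(19.970390) = 2.505007
w_2 = 2.505007: f = 2.043643, f' = 12.243643 → w_3 = 2.505007 - (2.043643)/(12.243643) = 2.338092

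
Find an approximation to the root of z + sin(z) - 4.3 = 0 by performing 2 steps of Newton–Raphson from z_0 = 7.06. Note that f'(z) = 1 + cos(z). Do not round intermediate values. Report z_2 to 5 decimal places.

5.19650

Newton update: z ← z − f(z)/f'(z).
z_0 = 7.060000: f = 3.461011, f' = 1.713150 → z_1 = 7.060000 - (3.461011)/(1.713150) = 5.039738
z_1 = 5.039738: f = -0.207160, f' = 1.321534 → z_2 = 5.039738 - (-0.207160)/(1.321534) = 5.196495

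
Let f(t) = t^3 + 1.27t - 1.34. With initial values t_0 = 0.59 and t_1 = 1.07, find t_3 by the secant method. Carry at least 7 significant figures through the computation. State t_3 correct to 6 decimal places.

0.730367

Secant update: t_(k+1) = t_k − f(t_k)·(t_k − t_(k-1))/(f(t_k) − f(t_(k-1))).
f(t_0) = -0.385321, f(t_1) = 1.243943
t_2 = 1.070000 - (1.243943)·(1.070000 - 0.590000)/(1.243943 - (-0.385321)) = 0.703520; f(t_2) = -0.098329
t_3 = 0.703520 - (-0.098329)·(0.703520 - 1.070000)/(-0.098329 - (1.243943)) = 0.730367; f(t_3) = -0.022831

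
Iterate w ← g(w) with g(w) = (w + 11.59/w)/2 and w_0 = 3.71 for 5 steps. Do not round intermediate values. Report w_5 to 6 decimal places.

3.404409

w_1 = g(3.710000) = 3.416995
w_2 = g(3.416995) = 3.404432
w_3 = g(3.404432) = 3.404409
w_4 = g(3.404409) = 3.404409
w_5 = g(3.404409) = 3.404409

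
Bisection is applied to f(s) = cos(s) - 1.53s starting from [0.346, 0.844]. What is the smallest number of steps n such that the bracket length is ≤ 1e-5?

Initial width b − a = 0.844 − 0.346 = 0.498000.
After n steps the width is (b−a)/2^n; need (b−a)/2^n ≤ 1e-5.
So n ≥ log₂(0.498000/1e-5) = log₂(49800.0000) ≈ 15.6039.
Hence n = 16.

16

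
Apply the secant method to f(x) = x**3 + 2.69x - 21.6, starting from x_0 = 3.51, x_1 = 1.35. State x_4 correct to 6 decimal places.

f(x_0) = 31.085451, f(x_1) = -15.508125
x_2 = 1.350000 - (-15.508125)·(1.350000 - 3.510000)/(-15.508125 - (31.085451)) = 2.068931; f(x_2) = -7.178573
x_3 = 2.068931 - (-7.178573)·(2.068931 - 1.350000)/(-7.178573 - (-15.508125)) = 2.688519; f(x_3) = 5.065099
x_4 = 2.688519 - (5.065099)·(2.688519 - 2.068931)/(5.065099 - (-7.178573)) = 2.432201; f(x_4) = -0.669449

2.432201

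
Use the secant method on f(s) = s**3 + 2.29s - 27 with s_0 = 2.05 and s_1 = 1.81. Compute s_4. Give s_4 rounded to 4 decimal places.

2.7350

f(s_0) = -13.690375, f(s_1) = -16.925359
s_2 = 1.810000 - (-16.925359)·(1.810000 - 2.050000)/(-16.925359 - (-13.690375)) = 3.065674; f(s_2) = 8.832700
s_3 = 3.065674 - (8.832700)·(3.065674 - 1.810000)/(8.832700 - (-16.925359)) = 2.635091; f(s_3) = -2.668353
s_4 = 2.635091 - (-2.668353)·(2.635091 - 3.065674)/(-2.668353 - (8.832700)) = 2.734990; f(s_4) = -0.278676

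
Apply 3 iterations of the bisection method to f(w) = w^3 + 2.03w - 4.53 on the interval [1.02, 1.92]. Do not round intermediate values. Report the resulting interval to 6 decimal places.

f(1.020000) = -1.398192, f(1.920000) = 6.445488 (opposite signs)
step 1: m = 1.470000, f(m) = 1.630623 > 0 → root in [1.020000, 1.470000]
step 2: m = 1.245000, f(m) = -0.072869 < 0 → root in [1.245000, 1.470000]
step 3: m = 1.357500, f(m) = 0.727334 > 0 → root in [1.245000, 1.357500]

[1.245000, 1.357500]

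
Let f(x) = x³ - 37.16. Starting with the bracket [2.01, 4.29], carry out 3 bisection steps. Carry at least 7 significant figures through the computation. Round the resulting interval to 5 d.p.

f(2.010000) = -29.039399, f(4.290000) = 41.793589 (opposite signs)
step 1: m = 3.150000, f(m) = -5.904125 < 0 → root in [3.150000, 4.290000]
step 2: m = 3.720000, f(m) = 14.318848 > 0 → root in [3.150000, 3.720000]
step 3: m = 3.435000, f(m) = 3.370338 > 0 → root in [3.150000, 3.435000]

[3.15000, 3.43500]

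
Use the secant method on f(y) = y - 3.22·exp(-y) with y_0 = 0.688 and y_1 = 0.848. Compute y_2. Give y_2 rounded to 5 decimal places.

1.06080

f(y_0) = -0.930308, f(y_1) = -0.531031
y_2 = 0.848000 - (-0.531031)·(0.848000 - 0.688000)/(-0.531031 - (-0.930308)) = 1.060797; f(y_2) = -0.053901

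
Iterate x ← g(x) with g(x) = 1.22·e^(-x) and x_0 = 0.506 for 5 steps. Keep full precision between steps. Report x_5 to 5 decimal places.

x_1 = g(0.506000) = 0.735541
x_2 = g(0.735541) = 0.584680
x_3 = g(0.584680) = 0.679886
x_4 = g(0.679886) = 0.618143
x_5 = g(0.618143) = 0.657512

0.65751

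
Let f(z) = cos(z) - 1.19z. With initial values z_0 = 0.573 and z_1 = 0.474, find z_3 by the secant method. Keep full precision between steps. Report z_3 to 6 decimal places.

0.662357

f(z_0) = 0.158408, f(z_1) = 0.325690
z_2 = 0.474000 - (0.325690)·(0.474000 - 0.573000)/(0.325690 - (0.158408)) = 0.666749; f(z_2) = -0.007595
z_3 = 0.666749 - (-0.007595)·(0.666749 - 0.474000)/(-0.007595 - (0.325690)) = 0.662357; f(z_3) = 0.000341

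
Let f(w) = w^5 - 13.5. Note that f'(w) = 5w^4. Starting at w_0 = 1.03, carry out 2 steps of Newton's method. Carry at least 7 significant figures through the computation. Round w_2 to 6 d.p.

w_0 = 1.030000: f = -12.340726, f' = 5.627544 → w_1 = 1.030000 - (-12.340726)/(5.627544) = 3.222915
w_1 = 3.222915: f = 334.231696, f' = 539.467675 → w_2 = 3.222915 - (334.231696)/(539.467675) = 2.603357

2.603357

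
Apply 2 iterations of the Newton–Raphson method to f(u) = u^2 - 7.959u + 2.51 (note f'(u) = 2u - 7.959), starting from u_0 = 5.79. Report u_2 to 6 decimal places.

7.725366

u_0 = 5.790000: f = -10.048510, f' = 3.621000 → u_1 = 5.790000 - (-10.048510)/(3.621000) = 8.565065
u_1 = 8.565065: f = 7.700985, f' = 9.171130 → u_2 = 8.565065 - (7.700985)/(9.171130) = 7.725366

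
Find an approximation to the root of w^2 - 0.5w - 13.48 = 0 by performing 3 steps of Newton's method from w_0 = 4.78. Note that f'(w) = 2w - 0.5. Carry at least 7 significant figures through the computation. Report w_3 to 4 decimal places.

3.9300

Newton update: w ← w − f(w)/f'(w).
w_0 = 4.780000: f = 6.978400, f' = 9.060000 → w_1 = 4.780000 - (6.978400)/(9.060000) = 4.009757
w_1 = 4.009757: f = 0.593274, f' = 7.519514 → w_2 = 4.009757 - (0.593274)/(7.519514) = 3.930859
w_2 = 3.930859: f = 0.006225, f' = 7.361719 → w_3 = 3.930859 - (0.006225)/(7.361719) = 3.930014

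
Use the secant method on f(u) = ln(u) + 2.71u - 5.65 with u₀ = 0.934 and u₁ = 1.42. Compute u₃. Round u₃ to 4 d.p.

f(u_0) = -3.187139, f(u_1) = -1.451143
u_2 = 1.420000 - (-1.451143)·(1.420000 - 0.934000)/(-1.451143 - (-3.187139)) = 1.826254; f(u_2) = -0.098584
u_3 = 1.826254 - (-0.098584)·(1.826254 - 1.420000)/(-0.098584 - (-1.451143)) = 1.855865; f(u_3) = -0.002255

1.8559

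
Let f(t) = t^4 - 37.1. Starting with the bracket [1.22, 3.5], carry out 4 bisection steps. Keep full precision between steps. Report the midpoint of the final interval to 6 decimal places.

f(1.220000) = -34.884665, f(3.500000) = 112.962500 (opposite signs)
step 1: m = 2.360000, f(m) = -6.079556 < 0 → root in [2.360000, 3.500000]
step 2: m = 2.930000, f(m) = 36.600508 > 0 → root in [2.360000, 2.930000]
step 3: m = 2.645000, f(m) = 11.844366 > 0 → root in [2.360000, 2.645000]
step 4: m = 2.502500, f(m) = 2.118985 > 0 → root in [2.360000, 2.502500]
Midpoint of [2.360000, 2.502500] = 2.431250

2.431250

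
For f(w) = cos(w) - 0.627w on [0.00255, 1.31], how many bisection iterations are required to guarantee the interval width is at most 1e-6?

21

Initial width b − a = 1.31 − 0.00255 = 1.307450.
After n steps the width is (b−a)/2^n; need (b−a)/2^n ≤ 1e-6.
So n ≥ log₂(1.307450/1e-6) = log₂(1307450.0000) ≈ 20.3183.
Hence n = 21.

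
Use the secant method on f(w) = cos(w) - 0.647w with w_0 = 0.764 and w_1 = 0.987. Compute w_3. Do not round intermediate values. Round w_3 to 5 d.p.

0.92730

Secant update: w_(k+1) = w_k − f(w_k)·(w_k − w_(k-1))/(f(w_k) − f(w_(k-1))).
f(w_0) = 0.227767, f(w_1) = -0.087394
w_2 = 0.987000 - (-0.087394)·(0.987000 - 0.764000)/(-0.087394 - (0.227767)) = 0.925162; f(w_2) = 0.003125
w_3 = 0.925162 - (0.003125)·(0.925162 - 0.987000)/(0.003125 - (-0.087394)) = 0.927297; f(w_3) = 0.000037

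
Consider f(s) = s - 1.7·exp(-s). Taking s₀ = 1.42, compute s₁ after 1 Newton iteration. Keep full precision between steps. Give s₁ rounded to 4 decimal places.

f'(s) = 1 + 1.7·exp(-s)
s_0 = 1.420000: f = 1.009086, f' = 1.410914 → s_1 = 1.420000 - (1.009086)/(1.410914) = 0.704800

0.7048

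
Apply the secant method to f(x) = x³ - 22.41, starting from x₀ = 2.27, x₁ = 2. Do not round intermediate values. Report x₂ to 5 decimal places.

3.05237

f(x_0) = -10.712917, f(x_1) = -14.410000
x_2 = 2.000000 - (-14.410000)·(2.000000 - 2.270000)/(-14.410000 - (-10.712917)) = 3.052370; f(x_2) = 6.028823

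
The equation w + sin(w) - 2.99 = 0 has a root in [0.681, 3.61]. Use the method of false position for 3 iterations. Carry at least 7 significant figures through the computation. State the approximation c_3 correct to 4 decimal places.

f(0.681000) = -1.679430, f(3.610000) = 0.168534
step 1: c = 3.342875, f(c) = 0.152949 > 0 → new bracket [0.681000, 3.342875]
step 2: c = 3.120688, f(c) = 0.151591 > 0 → new bracket [0.681000, 3.120688]
step 3: c = 2.918705, f(c) = 0.149752 > 0 → new bracket [0.681000, 2.918705]

2.9187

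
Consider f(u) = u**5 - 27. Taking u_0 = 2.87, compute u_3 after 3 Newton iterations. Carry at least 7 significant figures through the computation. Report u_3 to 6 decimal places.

f'(u) = 5u**4
u_0 = 2.870000: f = 167.719517, f' = 339.232608 → u_1 = 2.870000 - (167.719517)/(339.232608) = 2.375591
u_1 = 2.375591: f = 48.658674, f' = 159.241766 → u_2 = 2.375591 - (48.658674)/(159.241766) = 2.070027
u_2 = 2.070027: f = 11.008407, f' = 91.806564 → u_3 = 2.070027 - (11.008407)/(91.806564) = 1.950118

1.950118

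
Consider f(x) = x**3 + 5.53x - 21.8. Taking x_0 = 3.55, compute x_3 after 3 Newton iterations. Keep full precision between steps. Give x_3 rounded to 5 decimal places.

f'(x) = 3x**2 + 5.53
x_0 = 3.550000: f = 42.570375, f' = 43.337500 → x_1 = 3.550000 - (42.570375)/(43.337500) = 2.567701
x_1 = 2.567701: f = 9.328471, f' = 25.309268 → x_2 = 2.567701 - (9.328471)/(25.309268) = 2.199122
x_2 = 2.199122: f = 0.996400, f' = 20.038412 → x_3 = 2.199122 - (0.996400)/(20.038412) = 2.149397

2.14940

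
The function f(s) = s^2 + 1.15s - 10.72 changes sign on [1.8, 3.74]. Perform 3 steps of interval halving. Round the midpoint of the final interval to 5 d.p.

2.64875

f(1.800000) = -5.410000, f(3.740000) = 7.568600 (opposite signs)
step 1: m = 2.770000, f(m) = 0.138400 > 0 → root in [1.800000, 2.770000]
step 2: m = 2.285000, f(m) = -2.871025 < 0 → root in [2.285000, 2.770000]
step 3: m = 2.527500, f(m) = -1.425119 < 0 → root in [2.527500, 2.770000]
Midpoint of [2.527500, 2.770000] = 2.648750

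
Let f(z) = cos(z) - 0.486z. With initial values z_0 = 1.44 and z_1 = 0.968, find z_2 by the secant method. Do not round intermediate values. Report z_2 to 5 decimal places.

Secant update: z_(k+1) = z_k − f(z_k)·(z_k − z_(k-1))/(f(z_k) − f(z_(k-1))).
f(z_0) = -0.569416, f(z_1) = 0.096500
z_2 = 0.968000 - (0.096500)·(0.968000 - 1.440000)/(0.096500 - (-0.569416)) = 1.036399; f(z_2) = 0.005632

1.03640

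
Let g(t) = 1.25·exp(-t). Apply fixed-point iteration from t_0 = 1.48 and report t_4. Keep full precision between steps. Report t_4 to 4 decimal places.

0.7673

t_1 = g(1.480000) = 0.284547
t_2 = g(0.284547) = 0.940444
t_3 = g(0.940444) = 0.488068
t_4 = g(0.488068) = 0.767264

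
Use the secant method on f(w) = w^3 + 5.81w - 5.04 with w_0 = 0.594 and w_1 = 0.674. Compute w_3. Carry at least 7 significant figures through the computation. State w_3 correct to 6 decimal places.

0.784195

Secant update: w_(k+1) = w_k − f(w_k)·(w_k − w_(k-1))/(f(w_k) − f(w_(k-1))).
f(w_0) = -1.379275, f(w_1) = -0.817878
w_2 = 0.674000 - (-0.817878)·(0.674000 - 0.594000)/(-0.817878 - (-1.379275)) = 0.790549; f(w_2) = 0.047156
w_3 = 0.790549 - (0.047156)·(0.790549 - 0.674000)/(0.047156 - (-0.817878)) = 0.784195; f(w_3) = -0.001574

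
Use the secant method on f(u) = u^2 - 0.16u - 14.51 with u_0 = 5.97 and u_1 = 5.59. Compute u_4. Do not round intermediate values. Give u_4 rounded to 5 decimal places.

3.89217

f(u_0) = 20.175700, f(u_1) = 15.843700
u_2 = 5.590000 - (15.843700)·(5.590000 - 5.970000)/(15.843700 - (20.175700)) = 4.200202; f(u_2) = 2.459662
u_3 = 4.200202 - (2.459662)·(4.200202 - 5.590000)/(2.459662 - (15.843700)) = 3.944790; f(u_3) = 0.420205
u_4 = 3.944790 - (0.420205)·(3.944790 - 4.200202)/(0.420205 - (2.459662)) = 3.892166; f(u_4) = 0.016210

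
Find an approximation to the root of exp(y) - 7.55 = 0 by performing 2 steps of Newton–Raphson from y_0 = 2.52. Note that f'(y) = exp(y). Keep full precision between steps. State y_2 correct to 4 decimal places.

2.0270

y_0 = 2.520000: f = 4.878597, f' = 12.428597 → y_1 = 2.520000 - (4.878597)/(12.428597) = 2.127470
y_1 = 2.127470: f = 0.843604, f' = 8.393604 → y_2 = 2.127470 - (0.843604)/(8.393604) = 2.026964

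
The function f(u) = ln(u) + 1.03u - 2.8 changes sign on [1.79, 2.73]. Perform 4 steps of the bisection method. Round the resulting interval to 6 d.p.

[2.025000, 2.083750]

f(1.790000) = -0.374084, f(2.730000) = 1.016202 (opposite signs)
step 1: m = 2.260000, f(m) = 0.343165 > 0 → root in [1.790000, 2.260000]
step 2: m = 2.025000, f(m) = -0.008680 < 0 → root in [2.025000, 2.260000]
step 3: m = 2.142500, f(m) = 0.168748 > 0 → root in [2.025000, 2.142500]
step 4: m = 2.083750, f(m) = 0.080432 > 0 → root in [2.025000, 2.083750]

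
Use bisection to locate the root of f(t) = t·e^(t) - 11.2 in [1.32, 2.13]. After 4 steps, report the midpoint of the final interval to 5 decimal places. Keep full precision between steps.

f(1.320000) = -6.258684, f(2.130000) = 6.723666 (opposite signs)
step 1: m = 1.725000, f(m) = -1.518401 < 0 → root in [1.725000, 2.130000]
step 2: m = 1.927500, f(m) = 2.046374 > 0 → root in [1.725000, 1.927500]
step 3: m = 1.826250, f(m) = 0.142023 > 0 → root in [1.725000, 1.826250]
step 4: m = 1.775625, f(m) = -0.716763 < 0 → root in [1.775625, 1.826250]
Midpoint of [1.775625, 1.826250] = 1.800937

1.80094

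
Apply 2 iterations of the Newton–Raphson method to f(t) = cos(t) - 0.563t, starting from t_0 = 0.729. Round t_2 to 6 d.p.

f'(t) = -sin(t) - 0.563
t_0 = 0.729000: f = 0.335414, f' = -1.229124 → t_1 = 0.729000 - (0.335414)/(-1.229124) = 1.001889
t_1 = 1.001889: f = -0.025351, f' = -1.405490 → t_2 = 1.001889 - (-0.025351)/(-1.405490) = 0.983851

0.983851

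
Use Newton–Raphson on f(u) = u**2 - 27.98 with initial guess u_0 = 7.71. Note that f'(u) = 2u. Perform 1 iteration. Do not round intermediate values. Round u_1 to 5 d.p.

u_0 = 7.710000: f = 31.464100, f' = 15.420000 → u_1 = 7.710000 - (31.464100)/(15.420000) = 5.669527

5.66953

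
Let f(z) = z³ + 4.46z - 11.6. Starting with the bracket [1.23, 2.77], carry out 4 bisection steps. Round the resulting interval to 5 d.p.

f(1.230000) = -4.253333, f(2.770000) = 22.008133 (opposite signs)
step 1: m = 2.000000, f(m) = 5.320000 > 0 → root in [1.230000, 2.000000]
step 2: m = 1.615000, f(m) = -0.184817 < 0 → root in [1.615000, 2.000000]
step 3: m = 1.807500, f(m) = 2.366654 > 0 → root in [1.615000, 1.807500]
step 4: m = 1.711250, f(m) = 1.043359 > 0 → root in [1.615000, 1.711250]

[1.61500, 1.71125]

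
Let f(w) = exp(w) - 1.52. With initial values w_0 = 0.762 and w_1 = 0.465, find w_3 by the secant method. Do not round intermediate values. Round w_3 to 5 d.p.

Secant update: w_(k+1) = w_k − f(w_k)·(w_k − w_(k-1))/(f(w_k) − f(w_(k-1))).
f(w_0) = 0.622557, f(w_1) = 0.072014
w_2 = 0.465000 - (0.072014)·(0.465000 - 0.762000)/(0.072014 - (0.622557)) = 0.426151; f(w_2) = 0.011352
w_3 = 0.426151 - (0.011352)·(0.426151 - 0.465000)/(0.011352 - (0.072014)) = 0.418881; f(w_3) = 0.000259

0.41888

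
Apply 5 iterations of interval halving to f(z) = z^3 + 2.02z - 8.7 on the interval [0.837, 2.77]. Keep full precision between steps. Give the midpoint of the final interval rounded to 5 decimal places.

f(0.837000) = -6.422884, f(2.770000) = 18.149333 (opposite signs)
step 1: m = 1.803500, f(m) = 0.809156 > 0 → root in [0.837000, 1.803500]
step 2: m = 1.320250, f(m) = -3.731820 < 0 → root in [1.320250, 1.803500]
step 3: m = 1.561875, f(m) = -1.734891 < 0 → root in [1.561875, 1.803500]
step 4: m = 1.682688, f(m) = -0.536547 < 0 → root in [1.682688, 1.803500]
step 5: m = 1.743094, f(m) = 0.117223 > 0 → root in [1.682688, 1.743094]
Midpoint of [1.682688, 1.743094] = 1.712891

1.71289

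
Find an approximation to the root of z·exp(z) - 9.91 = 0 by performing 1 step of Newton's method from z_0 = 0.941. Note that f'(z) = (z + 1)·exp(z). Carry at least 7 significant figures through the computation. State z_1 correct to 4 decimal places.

2.4486

z_0 = 0.941000: f = -7.498647, f' = 4.973895 → z_1 = 0.941000 - (-7.498647)/(4.973895) = 2.448601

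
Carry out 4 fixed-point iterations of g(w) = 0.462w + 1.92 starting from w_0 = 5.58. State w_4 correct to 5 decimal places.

w_1 = g(5.580000) = 4.497960
w_2 = g(4.497960) = 3.998058
w_3 = g(3.998058) = 3.767103
w_4 = g(3.767103) = 3.660401

3.66040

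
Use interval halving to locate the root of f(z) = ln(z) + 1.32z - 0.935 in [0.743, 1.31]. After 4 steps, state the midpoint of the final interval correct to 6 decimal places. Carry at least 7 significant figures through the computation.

0.831594

f(0.743000) = -0.251299, f(1.310000) = 1.064227 (opposite signs)
step 1: m = 1.026500, f(m) = 0.446135 > 0 → root in [0.743000, 1.026500]
step 2: m = 0.884750, f(m) = 0.110420 > 0 → root in [0.743000, 0.884750]
step 3: m = 0.813875, f(m) = -0.066633 < 0 → root in [0.813875, 0.884750]
step 4: m = 0.849312, f(m) = 0.022764 > 0 → root in [0.813875, 0.849312]
Midpoint of [0.813875, 0.849312] = 0.831594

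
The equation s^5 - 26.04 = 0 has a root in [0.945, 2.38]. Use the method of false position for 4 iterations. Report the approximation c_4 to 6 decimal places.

f(0.945000) = -25.286369, f(2.380000) = 50.323317
step 1: c = 1.424911, f(c) = -20.165931 < 0 → new bracket [1.424911, 2.380000]
step 2: c = 1.698148, f(c) = -11.918602 < 0 → new bracket [1.698148, 2.380000]
step 3: c = 1.828715, f(c) = -5.588282 < 0 → new bracket [1.828715, 2.380000]
step 4: c = 1.883815, f(c) = -2.315826 < 0 → new bracket [1.883815, 2.380000]

1.883815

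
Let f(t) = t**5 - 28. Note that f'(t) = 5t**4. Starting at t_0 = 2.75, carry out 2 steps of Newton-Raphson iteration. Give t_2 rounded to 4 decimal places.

t_0 = 2.750000: f = 129.276367, f' = 285.957031 → t_1 = 2.750000 - (129.276367)/(285.957031) = 2.297917
t_1 = 2.297917: f = 36.072476, f' = 139.414265 → t_2 = 2.297917 - (36.072476)/(139.414265) = 2.039174

2.0392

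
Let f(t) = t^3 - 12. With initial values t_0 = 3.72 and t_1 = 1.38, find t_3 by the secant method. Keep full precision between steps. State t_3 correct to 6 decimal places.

2.585659

f(t_0) = 39.478848, f(t_1) = -9.371928
t_2 = 1.380000 - (-9.371928)·(1.380000 - 3.720000)/(-9.371928 - (39.478848)) = 1.828925; f(t_2) = -5.882312
t_3 = 1.828925 - (-5.882312)·(1.828925 - 1.380000)/(-5.882312 - (-9.371928)) = 2.585659; f(t_3) = 5.286771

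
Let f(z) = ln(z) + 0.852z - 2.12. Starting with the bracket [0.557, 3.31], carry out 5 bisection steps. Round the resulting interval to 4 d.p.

[1.7614, 1.8475]

f(0.557000) = -2.230626, f(3.310000) = 1.897068 (opposite signs)
step 1: m = 1.933500, f(m) = 0.186674 > 0 → root in [0.557000, 1.933500]
step 2: m = 1.245250, f(m) = -0.839711 < 0 → root in [1.245250, 1.933500]
step 3: m = 1.589375, f(m) = -0.302512 < 0 → root in [1.589375, 1.933500]
step 4: m = 1.761437, f(m) = -0.053125 < 0 → root in [1.761437, 1.933500]
step 5: m = 1.847469, f(m) = 0.067860 > 0 → root in [1.761437, 1.847469]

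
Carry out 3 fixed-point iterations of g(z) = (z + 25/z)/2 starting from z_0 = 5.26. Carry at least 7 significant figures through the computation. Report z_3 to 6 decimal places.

5.000000

z_1 = g(5.260000) = 5.006426
z_2 = g(5.006426) = 5.000004
z_3 = g(5.000004) = 5.000000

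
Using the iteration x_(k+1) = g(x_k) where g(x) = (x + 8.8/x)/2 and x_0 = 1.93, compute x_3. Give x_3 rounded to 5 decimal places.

x_1 = g(1.930000) = 3.244793
x_2 = g(3.244793) = 2.978415
x_3 = g(2.978415) = 2.966503

2.96650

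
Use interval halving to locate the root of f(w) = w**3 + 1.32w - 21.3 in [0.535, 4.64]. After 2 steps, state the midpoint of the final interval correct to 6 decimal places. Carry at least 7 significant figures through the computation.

3.100625

f(0.535000) = -20.440670, f(4.640000) = 84.722144 (opposite signs)
step 1: m = 2.587500, f(m) = -0.560783 < 0 → root in [2.587500, 4.640000]
step 2: m = 3.613750, f(m) = 30.662794 > 0 → root in [2.587500, 3.613750]
Midpoint of [2.587500, 3.613750] = 3.100625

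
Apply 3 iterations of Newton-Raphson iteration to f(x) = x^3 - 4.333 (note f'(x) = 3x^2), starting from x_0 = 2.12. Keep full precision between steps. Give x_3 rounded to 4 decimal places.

1.6303

Newton update: x ← x − f(x)/f'(x).
x_0 = 2.120000: f = 5.195128, f' = 13.483200 → x_1 = 2.120000 - (5.195128)/(13.483200) = 1.734696
x_1 = 1.734696: f = 0.886997, f' = 9.027513 → x_2 = 1.734696 - (0.886997)/(9.027513) = 1.636441
x_2 = 1.636441: f = 0.049292, f' = 8.033820 → x_3 = 1.636441 - (0.049292)/(8.033820) = 1.630306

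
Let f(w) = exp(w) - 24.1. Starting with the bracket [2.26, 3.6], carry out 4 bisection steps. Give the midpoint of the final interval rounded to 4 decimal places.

f(2.260000) = -14.516911, f(3.600000) = 12.498234 (opposite signs)
step 1: m = 2.930000, f(m) = -5.372370 < 0 → root in [2.930000, 3.600000]
step 2: m = 3.265000, f(m) = 2.080111 > 0 → root in [2.930000, 3.265000]
step 3: m = 3.097500, f(m) = -1.957474 < 0 → root in [3.097500, 3.265000]
step 4: m = 3.181250, f(m) = -0.023169 < 0 → root in [3.181250, 3.265000]
Midpoint of [3.181250, 3.265000] = 3.223125

3.2231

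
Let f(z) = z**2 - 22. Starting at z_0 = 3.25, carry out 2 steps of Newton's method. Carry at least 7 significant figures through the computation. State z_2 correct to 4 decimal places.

4.7006

f'(z) = 2z
z_0 = 3.250000: f = -11.437500, f' = 6.500000 → z_1 = 3.250000 - (-11.437500)/(6.500000) = 5.009615
z_1 = 5.009615: f = 3.096246, f' = 10.019231 → z_2 = 5.009615 - (3.096246)/(10.019231) = 4.700585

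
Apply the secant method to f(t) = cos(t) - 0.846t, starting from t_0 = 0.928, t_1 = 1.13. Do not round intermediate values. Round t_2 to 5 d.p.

Secant update: t_(k+1) = t_k − f(t_k)·(t_k − t_(k-1))/(f(t_k) − f(t_(k-1))).
f(t_0) = -0.185652, f(t_1) = -0.529320
t_2 = 1.130000 - (-0.529320)·(1.130000 - 0.928000)/(-0.529320 - (-0.185652)) = 0.818878; f(t_2) = -0.009730

0.81888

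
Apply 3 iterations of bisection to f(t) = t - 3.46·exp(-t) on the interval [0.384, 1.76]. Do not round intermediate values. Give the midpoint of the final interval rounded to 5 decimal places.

1.15800

f(0.384000) = -1.972715, f(1.760000) = 1.164725 (opposite signs)
step 1: m = 1.072000, f(m) = -0.112438 < 0 → root in [1.072000, 1.760000]
step 2: m = 1.416000, f(m) = 0.576317 > 0 → root in [1.072000, 1.416000]
step 3: m = 1.244000, f(m) = 0.246728 > 0 → root in [1.072000, 1.244000]
Midpoint of [1.072000, 1.244000] = 1.158000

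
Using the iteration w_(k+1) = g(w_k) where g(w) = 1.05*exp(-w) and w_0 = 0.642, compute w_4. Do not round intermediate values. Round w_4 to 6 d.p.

w_1 = g(0.642000) = 0.552551
w_2 = g(0.552551) = 0.604254
w_3 = g(0.604254) = 0.573806
w_4 = g(0.573806) = 0.591546

0.591546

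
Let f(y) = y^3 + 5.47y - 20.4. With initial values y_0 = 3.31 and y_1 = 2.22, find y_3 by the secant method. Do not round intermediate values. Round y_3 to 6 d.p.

f(y_0) = 33.970391, f(y_1) = 2.684448
y_2 = 2.220000 - (2.684448)·(2.220000 - 3.310000)/(2.684448 - (33.970391)) = 2.126474; f(y_2) = 0.847498
y_3 = 2.126474 - (0.847498)·(2.126474 - 2.220000)/(0.847498 - (2.684448)) = 2.083325; f(y_3) = 0.037919

2.083325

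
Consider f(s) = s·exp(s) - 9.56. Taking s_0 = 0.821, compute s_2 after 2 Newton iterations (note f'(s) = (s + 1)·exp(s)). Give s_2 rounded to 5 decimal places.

2.12988

s_0 = 0.821000: f = -7.694055, f' = 4.138717 → s_1 = 0.821000 - (-7.694055)/(4.138717) = 2.680043
s_1 = 2.680043: f = 29.530384, f' = 53.676112 → s_2 = 2.680043 - (29.530384)/(53.676112) = 2.129885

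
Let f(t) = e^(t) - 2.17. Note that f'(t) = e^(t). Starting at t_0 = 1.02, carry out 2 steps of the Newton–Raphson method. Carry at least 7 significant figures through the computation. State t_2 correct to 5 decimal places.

0.77511

t_0 = 1.020000: f = 0.603195, f' = 2.773195 → t_1 = 1.020000 - (0.603195)/(2.773195) = 0.802491
t_1 = 0.802491: f = 0.061092, f' = 2.231092 → t_2 = 0.802491 - (0.061092)/(2.231092) = 0.775109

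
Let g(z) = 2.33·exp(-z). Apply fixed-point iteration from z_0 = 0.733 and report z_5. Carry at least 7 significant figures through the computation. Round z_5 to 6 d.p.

z_1 = g(0.733000) = 1.119484
z_2 = g(1.119484) = 0.760624
z_3 = g(0.760624) = 1.088983
z_4 = g(1.088983) = 0.784181
z_5 = g(0.784181) = 1.063629

1.063629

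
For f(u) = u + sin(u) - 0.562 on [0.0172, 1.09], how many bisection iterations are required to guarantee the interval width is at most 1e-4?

14

Initial width b − a = 1.09 − 0.0172 = 1.072800.
After n steps the width is (b−a)/2^n; need (b−a)/2^n ≤ 1e-4.
So n ≥ log₂(1.072800/1e-4) = log₂(10728.0000) ≈ 13.3891.
Hence n = 14.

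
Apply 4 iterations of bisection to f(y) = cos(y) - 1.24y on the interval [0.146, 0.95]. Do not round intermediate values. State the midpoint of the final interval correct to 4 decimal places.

0.6234

f(0.146000) = 0.808321, f(0.950000) = -0.596317 (opposite signs)
step 1: m = 0.548000, f(m) = 0.174048 > 0 → root in [0.548000, 0.950000]
step 2: m = 0.749000, f(m) = -0.196390 < 0 → root in [0.548000, 0.749000]
step 3: m = 0.648500, f(m) = -0.007149 < 0 → root in [0.548000, 0.648500]
step 4: m = 0.598250, f(m) = 0.084492 > 0 → root in [0.598250, 0.648500]
Midpoint of [0.598250, 0.648500] = 0.623375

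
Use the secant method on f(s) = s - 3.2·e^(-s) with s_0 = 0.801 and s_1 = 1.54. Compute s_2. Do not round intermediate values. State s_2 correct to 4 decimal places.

f(s_0) = -0.635416, f(s_1) = 0.853980
s_2 = 1.540000 - (0.853980)·(1.540000 - 0.801000)/(0.853980 - (-0.635416)) = 1.116277; f(s_2) = 0.068287

1.1163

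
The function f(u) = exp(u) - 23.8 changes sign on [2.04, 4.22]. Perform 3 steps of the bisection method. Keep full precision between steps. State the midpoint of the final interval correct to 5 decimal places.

f(2.040000) = -16.109391, f(4.220000) = 44.233484 (opposite signs)
step 1: m = 3.130000, f(m) = -0.926020 < 0 → root in [3.130000, 4.220000]
step 2: m = 3.675000, f(m) = 15.648657 > 0 → root in [3.130000, 3.675000]
step 3: m = 3.402500, f(m) = 6.239104 > 0 → root in [3.130000, 3.402500]
Midpoint of [3.130000, 3.402500] = 3.266250

3.26625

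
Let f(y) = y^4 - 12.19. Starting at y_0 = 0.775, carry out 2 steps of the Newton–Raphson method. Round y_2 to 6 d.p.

5.354559

f'(y) = 4y^3
y_0 = 0.775000: f = -11.829250, f' = 1.861938 → y_1 = 0.775000 - (-11.829250)/(1.861938) = 7.128194
y_1 = 7.128194: f = 2569.582511, f' = 1448.766752 → y_2 = 7.128194 - (2569.582511)/(1448.766752) = 5.354559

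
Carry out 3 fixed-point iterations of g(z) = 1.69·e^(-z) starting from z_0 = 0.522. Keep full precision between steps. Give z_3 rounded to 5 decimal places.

0.90911

z_1 = g(0.522000) = 1.002732
z_2 = g(1.002732) = 0.620020
z_3 = g(0.620020) = 0.909108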